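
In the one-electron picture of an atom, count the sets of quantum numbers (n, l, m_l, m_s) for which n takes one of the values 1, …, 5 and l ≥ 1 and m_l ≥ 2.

Go shell by shell, enumerating (l, m_l) with l ≥ 1 and m_l ≥ 2:
n=3 → 1; n=4 → 3; n=5 → 6.
Orbitals: 1 + 3 + 6 = 10. Including both spin states (m_s = ±1/2) gives 2 × 10 = 20 states.

20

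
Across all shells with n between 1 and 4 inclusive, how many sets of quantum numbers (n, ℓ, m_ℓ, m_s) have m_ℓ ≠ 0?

Go shell by shell, enumerating (ℓ, m_ℓ) with m_ℓ ≠ 0:
n=2 → 2; n=3 → 6; n=4 → 12.
Orbitals: 2 + 6 + 12 = 20. Including both spin states (m_s = ±1/2) gives 2 × 20 = 40 states.

40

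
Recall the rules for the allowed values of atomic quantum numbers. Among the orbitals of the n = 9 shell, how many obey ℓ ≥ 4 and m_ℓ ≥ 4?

The n = 9 shell has ℓ = 0 through 8; check each.
Orbitals with ℓ ≥ 4 and m_ℓ ≥ 4, by ℓ: ℓ=4 → 1; ℓ=5 → 2; ℓ=6 → 3; ℓ=7 → 4; ℓ=8 → 5.
Total orbitals: 1 + 2 + 3 + 4 + 5 = 15.

15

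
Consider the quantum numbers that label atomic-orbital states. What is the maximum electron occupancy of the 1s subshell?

2

A subshell with l = 0 has 2l+1 = 1 orbital, each holding 2 electrons (spin ±1/2), so 1 × 2 = 2.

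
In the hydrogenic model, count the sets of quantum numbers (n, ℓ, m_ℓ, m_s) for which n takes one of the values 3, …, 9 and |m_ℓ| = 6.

Treat each shell separately and count matching orbitals:
n=7 → 2; n=8 → 4; n=9 → 6.
Orbitals: 2 + 4 + 6 = 12. Including both spin states (m_s = ±1/2) gives 2 × 12 = 24 states.

24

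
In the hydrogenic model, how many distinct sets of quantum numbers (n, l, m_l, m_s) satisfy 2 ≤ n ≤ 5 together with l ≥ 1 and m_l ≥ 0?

Go shell by shell, enumerating (l, m_l) with l ≥ 1 and m_l ≥ 0:
n=2 → 2; n=3 → 5; n=4 → 9; n=5 → 14.
Orbitals: 2 + 5 + 9 + 14 = 30. Including both spin states (m_s = ±1/2) gives 2 × 30 = 60 states.

60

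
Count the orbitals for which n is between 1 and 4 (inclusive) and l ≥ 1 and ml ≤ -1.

Work shell by shell — for each n, count the (l, ml) pairs that satisfy l ≥ 1 and ml ≤ -1:
n=2 → 1; n=3 → 3; n=4 → 6.
Total orbitals: 1 + 3 + 6 = 10.

10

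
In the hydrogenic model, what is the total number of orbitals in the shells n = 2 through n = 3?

13

Shell n has n² orbitals: 2²=4 + 3²=9 = 13 orbitals.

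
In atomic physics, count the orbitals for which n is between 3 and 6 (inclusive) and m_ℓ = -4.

3

Count contributing orbitals for each principal shell:
n=5 → 1; n=6 → 2.
Total orbitals: 1 + 2 = 3.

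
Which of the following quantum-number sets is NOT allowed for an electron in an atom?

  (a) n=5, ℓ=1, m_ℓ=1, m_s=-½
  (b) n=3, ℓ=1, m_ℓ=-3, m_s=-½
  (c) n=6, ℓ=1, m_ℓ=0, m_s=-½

(b) has |m_ℓ| = 3 > ℓ = 1, violating −ℓ ≤ m_ℓ ≤ ℓ.
The remaining sets (a), (c) satisfy all four rules.

(b)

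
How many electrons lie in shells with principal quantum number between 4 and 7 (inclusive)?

252

Shell n has n² orbitals: 4²=16 + 5²=25 + 6²=36 + 7²=49 = 126 orbitals.
Two spin states per orbital: 2 × 126 = 252 electrons.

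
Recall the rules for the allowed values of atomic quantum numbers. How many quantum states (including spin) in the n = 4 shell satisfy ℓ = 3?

14

With n = 4 the allowed ℓ are 0, 1, …, 3.
Contributions: ℓ=3 → 7.
Orbitals: 7. Each orbital carries two spin states, so 7 × 2 = 14 states.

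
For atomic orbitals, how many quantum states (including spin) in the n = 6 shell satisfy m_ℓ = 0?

12

The (ℓ, m_ℓ) pairs meeting m_ℓ = 0 give: ℓ=0 → 1; ℓ=1 → 1; ℓ=2 → 1; ℓ=3 → 1; ℓ=4 → 1; ℓ=5 → 1.
Orbitals: 1 + 1 + 1 + 1 + 1 + 1 = 6. Each orbital carries two spin states, so 6 × 2 = 12 states.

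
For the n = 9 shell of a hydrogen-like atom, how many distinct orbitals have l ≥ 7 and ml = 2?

2

With n = 9 the allowed l are 0, 1, …, 8.
Orbitals with l ≥ 7 and ml = 2, by l: l=7 → 1; l=8 → 1.
Total orbitals: 1 + 1 = 2.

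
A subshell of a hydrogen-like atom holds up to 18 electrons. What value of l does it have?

l = 4

2(2l+1) = 18 ⇒ 2l+1 = 9 ⇒ l = 4.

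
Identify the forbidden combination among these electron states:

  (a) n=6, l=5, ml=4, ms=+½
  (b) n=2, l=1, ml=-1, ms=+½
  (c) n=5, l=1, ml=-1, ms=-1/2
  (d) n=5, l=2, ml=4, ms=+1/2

(d)

(d) has |ml| = 4 > l = 2, violating −l ≤ ml ≤ l.
The remaining sets (a), (b), (c) satisfy all four rules.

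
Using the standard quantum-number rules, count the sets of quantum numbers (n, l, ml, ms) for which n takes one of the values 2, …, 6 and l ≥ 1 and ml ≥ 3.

20

Work shell by shell — for each n, count the (l, ml) pairs that satisfy l ≥ 1 and ml ≥ 3:
n=4 → 1; n=5 → 3; n=6 → 6.
Orbitals: 1 + 3 + 6 = 10. Including both spin states (ms = ±1/2) gives 2 × 10 = 20 states.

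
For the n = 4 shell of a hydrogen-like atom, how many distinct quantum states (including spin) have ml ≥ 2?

With n = 4 the allowed l are 0, 1, …, 3.
Per l-value: l=2 → 1; l=3 → 2.
Orbitals: 1 + 2 = 3. Each orbital carries two spin states, so 3 × 2 = 6 states.

6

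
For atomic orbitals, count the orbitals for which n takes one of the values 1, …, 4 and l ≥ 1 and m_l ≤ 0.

Count contributing orbitals for each principal shell:
n=2 → 2; n=3 → 5; n=4 → 9.
Total orbitals: 2 + 5 + 9 = 16.

16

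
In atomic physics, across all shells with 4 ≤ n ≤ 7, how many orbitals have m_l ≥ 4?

10

For each n in the range, tally the orbitals obeying m_l ≥ 4:
n=5 → 1; n=6 → 3; n=7 → 6.
Total orbitals: 1 + 3 + 6 = 10.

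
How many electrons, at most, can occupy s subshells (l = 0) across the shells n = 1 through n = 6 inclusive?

An s subshell (l = 0) exists for every n ≥ 1, so shells n = 1, 2, 3, 4, 5, 6 each contribute one — 6 subshells.
Since each s subshell holds 2(2·0+1) = 2 electrons, the total is 6 × 2 = 12.

12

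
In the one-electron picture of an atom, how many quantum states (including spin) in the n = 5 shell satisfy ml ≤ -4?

2

The n = 5 shell has l = 0 through 4; check each.
Per l-value: l=4 → 1.
Orbitals: 1. Each orbital carries two spin states, so 1 × 2 = 2 states.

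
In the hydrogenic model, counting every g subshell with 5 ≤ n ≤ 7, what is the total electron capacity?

54

A g subshell (l = 4) exists for every n ≥ 5, so shells n = 5, 6, 7 each contribute one — 3 subshells.
Since each g subshell holds 2(2·4+1) = 18 electrons, the total is 3 × 18 = 54.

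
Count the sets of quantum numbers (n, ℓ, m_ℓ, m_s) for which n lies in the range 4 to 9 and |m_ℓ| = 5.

Work shell by shell — for each n, count the (ℓ, m_ℓ) pairs that satisfy |m_ℓ| = 5:
n=6 → 2; n=7 → 4; n=8 → 6; n=9 → 8.
Orbitals: 2 + 4 + 6 + 8 = 20. Including both spin states (m_s = ±1/2) gives 2 × 20 = 40 states.

40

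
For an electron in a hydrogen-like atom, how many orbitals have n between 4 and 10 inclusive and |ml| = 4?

Per-shell orbital counts meeting the constraint:
n=5 → 2; n=6 → 4; n=7 → 6; n=8 → 8; n=9 → 10; n=10 → 12.
Total orbitals: 2 + 4 + 6 + 8 + 10 + 12 = 42.

42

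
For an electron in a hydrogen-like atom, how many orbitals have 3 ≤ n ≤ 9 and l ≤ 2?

63

Treat each shell separately and count matching orbitals:
n=3 → 9; n=4 → 9; n=5 → 9; n=6 → 9; n=7 → 9; n=8 → 9; n=9 → 9.
Total orbitals: 9 + 9 + 9 + 9 + 9 + 9 + 9 = 63.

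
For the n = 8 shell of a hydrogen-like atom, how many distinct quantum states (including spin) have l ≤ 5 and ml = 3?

6

The n = 8 shell has l = 0 through 7; check each.
Contributions: l=3 → 1; l=4 → 1; l=5 → 1.
Orbitals: 1 + 1 + 1 = 3. Each orbital carries two spin states, so 3 × 2 = 6 states.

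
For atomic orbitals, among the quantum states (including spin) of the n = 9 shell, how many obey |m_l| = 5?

Go through l = 0, …, 8 (the values permitted for n = 9).
The (l, m_l) pairs meeting |m_l| = 5 give: l=5 → 2; l=6 → 2; l=7 → 2; l=8 → 2.
Orbitals: 2 + 2 + 2 + 2 = 8. Each orbital carries two spin states, so 8 × 2 = 16 states.

16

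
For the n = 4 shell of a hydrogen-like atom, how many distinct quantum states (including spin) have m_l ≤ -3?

Contributions: l=3 → 1.
Orbitals: 1. Each orbital carries two spin states, so 1 × 2 = 2 states.

2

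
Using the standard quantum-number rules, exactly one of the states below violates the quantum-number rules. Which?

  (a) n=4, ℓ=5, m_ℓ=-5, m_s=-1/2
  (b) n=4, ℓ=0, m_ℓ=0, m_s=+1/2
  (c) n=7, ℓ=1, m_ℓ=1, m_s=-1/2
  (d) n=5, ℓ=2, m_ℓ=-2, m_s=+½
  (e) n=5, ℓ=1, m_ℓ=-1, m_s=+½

(a)

(a) has ℓ = 5 ≥ n = 4, violating 0 ≤ ℓ ≤ n−1.
The remaining sets (b), (c), (d), (e) satisfy all four rules.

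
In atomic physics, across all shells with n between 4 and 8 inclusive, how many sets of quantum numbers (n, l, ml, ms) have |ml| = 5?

24

Go shell by shell, enumerating (l, ml) with |ml| = 5:
n=6 → 2; n=7 → 4; n=8 → 6.
Orbitals: 2 + 4 + 6 = 12. Including both spin states (ms = ±1/2) gives 2 × 12 = 24 states.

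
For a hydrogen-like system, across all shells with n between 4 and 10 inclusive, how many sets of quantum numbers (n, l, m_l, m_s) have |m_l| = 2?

Work shell by shell — for each n, count the (l, m_l) pairs that satisfy |m_l| = 2:
n=4 → 4; n=5 → 6; n=6 → 8; n=7 → 10; n=8 → 12; n=9 → 14; n=10 → 16.
Orbitals: 4 + 6 + 8 + 10 + 12 + 14 + 16 = 70. Including both spin states (m_s = ±1/2) gives 2 × 70 = 140 states.

140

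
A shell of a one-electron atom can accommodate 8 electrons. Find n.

n = 2

2n² = 8 ⇒ n² = 4 ⇒ n = 2.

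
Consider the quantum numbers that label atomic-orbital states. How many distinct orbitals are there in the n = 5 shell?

The n = 5 shell contains n² = 5² = 25 orbitals.

25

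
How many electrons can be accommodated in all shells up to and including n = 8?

Total orbitals = 1² + 2² + 3² + 4² + 5² + 6² + 7² + 8² = 204. Doubling for spin gives 408 electrons.

408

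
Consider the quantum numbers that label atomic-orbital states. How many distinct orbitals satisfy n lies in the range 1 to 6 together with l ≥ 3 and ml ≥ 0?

For each n in the range, tally the orbitals obeying l ≥ 3 and ml ≥ 0:
n=4 → 4; n=5 → 9; n=6 → 15.
Total orbitals: 4 + 9 + 15 = 28.

28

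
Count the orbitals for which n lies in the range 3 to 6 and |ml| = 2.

20

Per-shell orbital counts meeting the constraint:
n=3 → 2; n=4 → 4; n=5 → 6; n=6 → 8.
Total orbitals: 2 + 4 + 6 + 8 = 20.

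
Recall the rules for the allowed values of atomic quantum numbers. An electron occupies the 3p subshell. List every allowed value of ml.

The 3p subshell has l = 1, and ml takes every integer from −l to +l. With l = 1 that gives the 3 values -1, 0, 1.

-1, 0, 1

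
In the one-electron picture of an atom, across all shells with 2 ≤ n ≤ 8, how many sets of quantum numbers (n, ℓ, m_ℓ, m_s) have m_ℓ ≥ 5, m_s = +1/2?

Per-shell orbital counts meeting the constraint:
n=6 → 1; n=7 → 3; n=8 → 6.
Orbitals: 1 + 3 + 6 = 10. With m_s fixed to +1/2 there is one state per orbital, so 10 states.

10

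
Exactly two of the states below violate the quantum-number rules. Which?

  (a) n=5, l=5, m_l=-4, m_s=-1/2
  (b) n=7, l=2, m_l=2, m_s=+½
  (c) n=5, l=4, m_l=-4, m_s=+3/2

(a) and (c)

(a) has l = 5 ≥ n = 5, violating 0 ≤ l ≤ n−1.
(c) has m_s = +3/2, but an electron's spin must be ±1/2.
The remaining set (b) satisfies all four rules.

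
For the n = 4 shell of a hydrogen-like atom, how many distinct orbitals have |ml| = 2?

The n = 4 shell has l = 0 through 3; check each.
The (l, ml) pairs meeting |ml| = 2 give: l=2 → 2; l=3 → 2.
Total orbitals: 2 + 2 = 4.

4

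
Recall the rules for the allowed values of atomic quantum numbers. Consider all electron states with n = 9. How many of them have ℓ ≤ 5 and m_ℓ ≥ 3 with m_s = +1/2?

6

The (ℓ, m_ℓ) pairs meeting ℓ ≤ 5 and m_ℓ ≥ 3 give: ℓ=3 → 1; ℓ=4 → 2; ℓ=5 → 3.
Orbitals: 1 + 2 + 3 = 6. With m_s fixed to a single value there is one state per orbital, giving 6 states.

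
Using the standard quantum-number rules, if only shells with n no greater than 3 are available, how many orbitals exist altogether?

Total orbitals = 1² + 2² + 3² = 14.

14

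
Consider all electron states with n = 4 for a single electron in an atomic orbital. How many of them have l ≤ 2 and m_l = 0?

6

Per l-value: l=0 → 1; l=1 → 1; l=2 → 1.
Orbitals: 1 + 1 + 1 = 3. Each orbital carries two spin states, so 3 × 2 = 6 states.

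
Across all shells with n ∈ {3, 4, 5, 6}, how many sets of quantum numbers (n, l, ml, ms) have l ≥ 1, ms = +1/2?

Per-shell orbital counts meeting the constraint:
n=3 → 8; n=4 → 15; n=5 → 24; n=6 → 35.
Orbitals: 8 + 15 + 24 + 35 = 82. With ms fixed to +1/2 there is one state per orbital, so 82 states.

82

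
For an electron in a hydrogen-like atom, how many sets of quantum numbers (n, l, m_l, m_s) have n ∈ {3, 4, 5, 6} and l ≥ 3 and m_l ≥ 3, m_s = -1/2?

Go shell by shell, enumerating (l, m_l) with l ≥ 3 and m_l ≥ 3:
n=4 → 1; n=5 → 3; n=6 → 6.
Orbitals: 1 + 3 + 6 = 10. With m_s fixed to -1/2 there is one state per orbital, so 10 states.

10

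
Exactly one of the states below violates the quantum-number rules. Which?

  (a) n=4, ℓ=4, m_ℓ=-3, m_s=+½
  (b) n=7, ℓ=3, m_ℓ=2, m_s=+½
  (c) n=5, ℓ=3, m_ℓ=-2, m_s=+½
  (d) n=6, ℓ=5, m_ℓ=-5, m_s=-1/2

(a) has ℓ = 4 ≥ n = 4, violating 0 ≤ ℓ ≤ n−1.
The remaining sets (b), (c), (d) satisfy all four rules.

(a)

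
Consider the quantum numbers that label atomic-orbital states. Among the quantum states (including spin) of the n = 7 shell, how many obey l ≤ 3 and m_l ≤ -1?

Go through l = 0, …, 6 (the values permitted for n = 7).
Contributions: l=1 → 1; l=2 → 2; l=3 → 3.
Orbitals: 1 + 2 + 3 = 6. Each orbital carries two spin states, so 6 × 2 = 12 states.

12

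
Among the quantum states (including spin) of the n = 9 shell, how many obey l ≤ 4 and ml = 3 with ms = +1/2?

Per l-value: l=3 → 1; l=4 → 1.
Orbitals: 1 + 1 = 2. With ms fixed to a single value there is one state per orbital, giving 2 states.

2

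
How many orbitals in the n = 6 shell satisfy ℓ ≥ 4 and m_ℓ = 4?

For n = 6, ℓ ranges over 0 … 5.
The (ℓ, m_ℓ) pairs meeting ℓ ≥ 4 and m_ℓ = 4 give: ℓ=4 → 1; ℓ=5 → 1.
Total orbitals: 1 + 1 = 2.

2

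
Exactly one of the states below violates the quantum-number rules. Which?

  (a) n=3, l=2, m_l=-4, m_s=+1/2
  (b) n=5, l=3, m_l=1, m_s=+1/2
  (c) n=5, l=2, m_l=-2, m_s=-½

(a)

(a) has |m_l| = 4 > l = 2, violating −l ≤ m_l ≤ l.
The remaining sets (b), (c) satisfy all four rules.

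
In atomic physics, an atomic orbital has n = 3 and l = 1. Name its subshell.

l = 1 corresponds to the letter 'p', so the subshell is 3p.

3p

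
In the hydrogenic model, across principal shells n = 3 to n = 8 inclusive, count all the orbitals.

Shell n has n² orbitals: 3²=9 + 4²=16 + 5²=25 + 6²=36 + 7²=49 + 8²=64 = 199 orbitals.

199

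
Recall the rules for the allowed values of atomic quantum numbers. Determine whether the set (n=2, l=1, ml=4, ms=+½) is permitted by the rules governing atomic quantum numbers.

The magnetic quantum number must satisfy −l ≤ ml ≤ l. With l = 1, ml can only be -1, 0, 1, so ml = 4 is forbidden.

Not allowed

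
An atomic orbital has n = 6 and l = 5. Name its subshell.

l = 5 corresponds to the letter 'h', so the subshell is 6h.

6h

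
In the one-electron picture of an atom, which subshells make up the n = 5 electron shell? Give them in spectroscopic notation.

5s, 5p, 5d, 5f, 5g

For n = 5, l runs from 0 to 4. In spectroscopic notation l = 0,1,2,… ↔ s,p,d,f,g,h,i, so the subshells are 5s, 5p, 5d, 5f, 5g.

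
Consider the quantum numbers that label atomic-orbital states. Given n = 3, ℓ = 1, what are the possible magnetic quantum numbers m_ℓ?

m_ℓ takes every integer from −ℓ to +ℓ. With ℓ = 1 that gives the 3 values -1, 0, 1.

-1, 0, 1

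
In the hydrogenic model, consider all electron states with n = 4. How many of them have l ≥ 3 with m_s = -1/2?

For n = 4, l ranges over 0 … 3.
Contributions: l=3 → 7.
Orbitals: 7. With m_s fixed to a single value there is one state per orbital, giving 7 states.

7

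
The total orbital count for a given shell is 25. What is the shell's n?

n² = 25 ⇒ n = 5.

n = 5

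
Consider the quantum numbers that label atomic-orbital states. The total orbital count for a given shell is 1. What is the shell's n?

n = 1

n² = 1 ⇒ n = 1.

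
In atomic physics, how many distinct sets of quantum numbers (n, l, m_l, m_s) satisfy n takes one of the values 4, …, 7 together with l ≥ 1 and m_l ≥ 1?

Go shell by shell, enumerating (l, m_l) with l ≥ 1 and m_l ≥ 1:
n=4 → 6; n=5 → 10; n=6 → 15; n=7 → 21.
Orbitals: 6 + 10 + 15 + 21 = 52. Including both spin states (m_s = ±1/2) gives 2 × 52 = 104 states.

104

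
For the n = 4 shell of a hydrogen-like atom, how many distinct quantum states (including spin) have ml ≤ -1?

Per l-value: l=1 → 1; l=2 → 2; l=3 → 3.
Orbitals: 1 + 2 + 3 = 6. Each orbital carries two spin states, so 6 × 2 = 12 states.

12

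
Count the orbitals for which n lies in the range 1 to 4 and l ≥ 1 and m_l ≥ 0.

16

Count contributing orbitals for each principal shell:
n=2 → 2; n=3 → 5; n=4 → 9.
Total orbitals: 2 + 5 + 9 = 16.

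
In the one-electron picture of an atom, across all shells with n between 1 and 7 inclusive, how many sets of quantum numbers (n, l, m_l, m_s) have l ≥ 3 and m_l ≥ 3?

Count contributing orbitals for each principal shell:
n=4 → 1; n=5 → 3; n=6 → 6; n=7 → 10.
Orbitals: 1 + 3 + 6 + 10 = 20. Including both spin states (m_s = ±1/2) gives 2 × 20 = 40 states.

40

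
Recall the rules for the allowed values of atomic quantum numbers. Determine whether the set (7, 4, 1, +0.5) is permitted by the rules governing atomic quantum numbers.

n = 7 is a positive integer. l = 4 satisfies 0 ≤ l ≤ n−1 = 6. m_l = 1 lies in the range −l … +l (here −4 … 4). m_s = +1/2 is one of ±1/2.
All four constraints are satisfied.

Valid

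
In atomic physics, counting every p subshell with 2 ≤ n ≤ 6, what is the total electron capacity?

A p subshell (l = 1) exists for every n ≥ 2, so shells n = 2, 3, 4, 5, 6 each contribute one — 5 subshells.
Since each p subshell holds 2(2·1+1) = 6 electrons, the total is 5 × 6 = 30.

30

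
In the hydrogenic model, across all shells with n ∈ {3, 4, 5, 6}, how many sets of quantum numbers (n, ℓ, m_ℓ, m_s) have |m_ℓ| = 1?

56

Treat each shell separately and count matching orbitals:
n=3 → 4; n=4 → 6; n=5 → 8; n=6 → 10.
Orbitals: 4 + 6 + 8 + 10 = 28. Including both spin states (m_s = ±1/2) gives 2 × 28 = 56 states.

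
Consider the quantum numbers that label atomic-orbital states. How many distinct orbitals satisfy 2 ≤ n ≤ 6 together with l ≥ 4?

29

Work shell by shell — for each n, count the (l, ml) pairs that satisfy l ≥ 4:
n=5 → 9; n=6 → 20.
Total orbitals: 9 + 20 = 29.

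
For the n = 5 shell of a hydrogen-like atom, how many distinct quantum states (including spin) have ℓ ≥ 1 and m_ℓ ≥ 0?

28

Contributions: ℓ=1 → 2; ℓ=2 → 3; ℓ=3 → 4; ℓ=4 → 5.
Orbitals: 2 + 3 + 4 + 5 = 14. Each orbital carries two spin states, so 14 × 2 = 28 states.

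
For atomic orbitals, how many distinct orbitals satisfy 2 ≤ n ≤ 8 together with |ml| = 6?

6

Per-shell orbital counts meeting the constraint:
n=7 → 2; n=8 → 4.
Total orbitals: 2 + 4 = 6.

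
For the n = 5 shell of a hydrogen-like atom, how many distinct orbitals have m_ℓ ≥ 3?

3

Go through ℓ = 0, …, 4 (the values permitted for n = 5).
Per ℓ-value: ℓ=3 → 1; ℓ=4 → 2.
Total orbitals: 1 + 2 = 3.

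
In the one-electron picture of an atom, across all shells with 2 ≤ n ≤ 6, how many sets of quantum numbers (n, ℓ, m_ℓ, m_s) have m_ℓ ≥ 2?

40

Go shell by shell, enumerating (ℓ, m_ℓ) with m_ℓ ≥ 2:
n=3 → 1; n=4 → 3; n=5 → 6; n=6 → 10.
Orbitals: 1 + 3 + 6 + 10 = 20. Including both spin states (m_s = ±1/2) gives 2 × 20 = 40 states.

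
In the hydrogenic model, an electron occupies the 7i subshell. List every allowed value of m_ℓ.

-6, -5, -4, -3, -2, -1, 0, 1, 2, 3, 4, 5, 6

The 7i subshell has ℓ = 6, and m_ℓ takes every integer from −ℓ to +ℓ. With ℓ = 6 that gives the 13 values -6, -5, -4, -3, -2, -1, 0, 1, 2, 3, 4, 5, 6.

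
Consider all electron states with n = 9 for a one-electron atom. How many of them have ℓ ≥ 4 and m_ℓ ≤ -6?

The (ℓ, m_ℓ) pairs meeting ℓ ≥ 4 and m_ℓ ≤ -6 give: ℓ=6 → 1; ℓ=7 → 2; ℓ=8 → 3.
Orbitals: 1 + 2 + 3 = 6. Each orbital carries two spin states, so 6 × 2 = 12 states.

12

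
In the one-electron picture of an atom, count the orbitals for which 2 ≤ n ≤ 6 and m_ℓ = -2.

Go shell by shell, enumerating (ℓ, m_ℓ) with m_ℓ = -2:
n=3 → 1; n=4 → 2; n=5 → 3; n=6 → 4.
Total orbitals: 1 + 2 + 3 + 4 = 10.

10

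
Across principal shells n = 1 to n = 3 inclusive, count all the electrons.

Shell n has n² orbitals: 1²=1 + 2²=4 + 3²=9 = 14 orbitals.
Two spin states per orbital: 2 × 14 = 28 electrons.

28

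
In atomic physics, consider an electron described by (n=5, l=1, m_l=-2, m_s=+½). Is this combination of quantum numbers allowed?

Invalid

The magnetic quantum number must satisfy −l ≤ m_l ≤ l. With l = 1, m_l can only be -1, 0, 1, so m_l = -2 is forbidden.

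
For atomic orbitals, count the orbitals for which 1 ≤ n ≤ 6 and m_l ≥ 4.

Treat each shell separately and count matching orbitals:
n=5 → 1; n=6 → 3.
Total orbitals: 1 + 3 = 4.

4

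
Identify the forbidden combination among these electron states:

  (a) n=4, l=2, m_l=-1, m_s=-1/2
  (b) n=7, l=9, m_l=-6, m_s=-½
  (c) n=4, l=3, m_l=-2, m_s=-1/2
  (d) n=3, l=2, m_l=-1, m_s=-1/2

(b) has l = 9 ≥ n = 7, violating 0 ≤ l ≤ n−1.
The remaining sets (a), (c), (d) satisfy all four rules.

(b)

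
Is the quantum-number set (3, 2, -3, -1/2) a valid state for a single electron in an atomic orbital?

Not allowed

The magnetic quantum number must satisfy −l ≤ m_l ≤ l. With l = 2, m_l can only be -2, -1, 0, 1, 2, so m_l = -3 is forbidden.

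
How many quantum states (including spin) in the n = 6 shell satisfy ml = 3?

6

With n = 6 the allowed l are 0, 1, …, 5.
Orbitals with ml = 3, by l: l=3 → 1; l=4 → 1; l=5 → 1.
Orbitals: 1 + 1 + 1 = 3. Each orbital carries two spin states, so 3 × 2 = 6 states.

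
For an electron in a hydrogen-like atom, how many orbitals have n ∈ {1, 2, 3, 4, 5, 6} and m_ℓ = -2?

10

For each n in the range, tally the orbitals obeying m_ℓ = -2:
n=3 → 1; n=4 → 2; n=5 → 3; n=6 → 4.
Total orbitals: 1 + 2 + 3 + 4 = 10.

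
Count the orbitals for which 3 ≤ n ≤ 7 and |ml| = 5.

6

Go shell by shell, enumerating (l, ml) with |ml| = 5:
n=6 → 2; n=7 → 4.
Total orbitals: 2 + 4 = 6.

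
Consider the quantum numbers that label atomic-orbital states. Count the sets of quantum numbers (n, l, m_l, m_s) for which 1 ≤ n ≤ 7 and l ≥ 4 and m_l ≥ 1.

56

Treat each shell separately and count matching orbitals:
n=5 → 4; n=6 → 9; n=7 → 15.
Orbitals: 4 + 9 + 15 = 28. Including both spin states (m_s = ±1/2) gives 2 × 28 = 56 states.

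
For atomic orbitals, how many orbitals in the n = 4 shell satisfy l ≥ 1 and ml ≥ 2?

3

Per l-value: l=2 → 1; l=3 → 2.
Total orbitals: 1 + 2 = 3.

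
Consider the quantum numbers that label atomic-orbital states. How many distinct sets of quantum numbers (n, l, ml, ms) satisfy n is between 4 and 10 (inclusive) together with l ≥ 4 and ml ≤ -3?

Per-shell orbital counts meeting the constraint:
n=5 → 2; n=6 → 5; n=7 → 9; n=8 → 14; n=9 → 20; n=10 → 27.
Orbitals: 2 + 5 + 9 + 14 + 20 + 27 = 77. Including both spin states (ms = ±1/2) gives 2 × 77 = 154 states.

154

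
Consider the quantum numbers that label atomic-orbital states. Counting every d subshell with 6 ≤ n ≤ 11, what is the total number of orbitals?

A d subshell (ℓ = 2) exists for every n ≥ 3, so shells n = 6, 7, 8, 9, 10, 11 each contribute one — 6 subshells.
Since each d subshell has 2·2+1 = 5 orbitals, the total is 6 × 5 = 30.

30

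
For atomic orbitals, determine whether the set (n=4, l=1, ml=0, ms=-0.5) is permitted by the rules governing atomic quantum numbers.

n = 4 is a positive integer. l = 1 satisfies 0 ≤ l ≤ n−1 = 3. ml = 0 lies in the range −l … +l (here −1 … 1). ms = -1/2 is one of ±1/2.
All four constraints are satisfied.

Allowed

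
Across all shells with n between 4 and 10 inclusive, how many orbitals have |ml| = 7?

12

Count contributing orbitals for each principal shell:
n=8 → 2; n=9 → 4; n=10 → 6.
Total orbitals: 2 + 4 + 6 = 12.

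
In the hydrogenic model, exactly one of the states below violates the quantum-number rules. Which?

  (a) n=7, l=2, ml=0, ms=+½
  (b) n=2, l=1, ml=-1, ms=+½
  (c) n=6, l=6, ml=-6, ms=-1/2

(c)

(c) has l = 6 ≥ n = 6, violating 0 ≤ l ≤ n−1.
The remaining sets (a), (b) satisfy all four rules.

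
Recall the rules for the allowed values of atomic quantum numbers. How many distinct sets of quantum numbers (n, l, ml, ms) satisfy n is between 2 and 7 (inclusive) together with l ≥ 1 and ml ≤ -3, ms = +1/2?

For each n in the range, tally the orbitals obeying l ≥ 1 and ml ≤ -3:
n=4 → 1; n=5 → 3; n=6 → 6; n=7 → 10.
Orbitals: 1 + 3 + 6 + 10 = 20. With ms fixed to +1/2 there is one state per orbital, so 20 states.

20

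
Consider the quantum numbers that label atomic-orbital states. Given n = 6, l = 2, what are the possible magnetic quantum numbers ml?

-2, -1, 0, 1, 2

ml takes every integer from −l to +l. With l = 2 that gives the 5 values -2, -1, 0, 1, 2.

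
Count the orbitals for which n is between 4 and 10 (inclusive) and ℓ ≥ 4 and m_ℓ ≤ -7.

10

For each n in the range, tally the orbitals obeying ℓ ≥ 4 and m_ℓ ≤ -7:
n=8 → 1; n=9 → 3; n=10 → 6.
Total orbitals: 1 + 3 + 6 = 10.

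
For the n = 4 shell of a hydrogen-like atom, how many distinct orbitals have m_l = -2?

With n = 4 the allowed l are 0, 1, …, 3.
Per l-value: l=2 → 1; l=3 → 1.
Total orbitals: 1 + 1 = 2.

2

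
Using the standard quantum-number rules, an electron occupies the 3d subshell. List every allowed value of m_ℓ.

The 3d subshell has ℓ = 2, and m_ℓ takes every integer from −ℓ to +ℓ. With ℓ = 2 that gives the 5 values -2, -1, 0, 1, 2.

-2, -1, 0, 1, 2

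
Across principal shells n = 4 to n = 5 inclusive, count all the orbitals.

Shell n has n² orbitals: 4²=16 + 5²=25 = 41 orbitals.

41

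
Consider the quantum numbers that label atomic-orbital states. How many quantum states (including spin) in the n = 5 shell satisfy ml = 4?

2

The n = 5 shell has l = 0 through 4; check each.
Contributions: l=4 → 1.
Orbitals: 1. Each orbital carries two spin states, so 1 × 2 = 2 states.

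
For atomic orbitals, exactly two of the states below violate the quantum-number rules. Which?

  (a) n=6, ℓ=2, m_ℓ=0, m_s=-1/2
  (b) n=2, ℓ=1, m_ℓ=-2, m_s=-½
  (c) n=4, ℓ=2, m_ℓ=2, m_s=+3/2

(b) has |m_ℓ| = 2 > ℓ = 1, violating −ℓ ≤ m_ℓ ≤ ℓ.
(c) has m_s = +3/2, but an electron's spin must be ±1/2.
The remaining set (a) satisfies all four rules.

(b) and (c)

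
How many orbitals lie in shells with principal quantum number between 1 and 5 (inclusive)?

Shell n has n² orbitals: 1²=1 + 2²=4 + 3²=9 + 4²=16 + 5²=25 = 55 orbitals.

55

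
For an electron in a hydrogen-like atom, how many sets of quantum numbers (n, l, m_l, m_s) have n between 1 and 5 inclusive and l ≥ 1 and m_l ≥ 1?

Work shell by shell — for each n, count the (l, m_l) pairs that satisfy l ≥ 1 and m_l ≥ 1:
n=2 → 1; n=3 → 3; n=4 → 6; n=5 → 10.
Orbitals: 1 + 3 + 6 + 10 = 20. Including both spin states (m_s = ±1/2) gives 2 × 20 = 40 states.

40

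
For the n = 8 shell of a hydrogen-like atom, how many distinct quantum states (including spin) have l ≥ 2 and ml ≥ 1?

54

Go through l = 0, …, 7 (the values permitted for n = 8).
Contributions: l=2 → 2; l=3 → 3; l=4 → 4; l=5 → 5; l=6 → 6; l=7 → 7.
Orbitals: 2 + 3 + 4 + 5 + 6 + 7 = 27. Each orbital carries two spin states, so 27 × 2 = 54 states.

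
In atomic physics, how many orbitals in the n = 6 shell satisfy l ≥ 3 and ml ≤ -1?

12

Go through l = 0, …, 5 (the values permitted for n = 6).
The (l, ml) pairs meeting l ≥ 3 and ml ≤ -1 give: l=3 → 3; l=4 → 4; l=5 → 5.
Total orbitals: 3 + 4 + 5 = 12.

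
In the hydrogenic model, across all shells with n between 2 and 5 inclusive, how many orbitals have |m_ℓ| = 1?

20

Work shell by shell — for each n, count the (ℓ, m_ℓ) pairs that satisfy |m_ℓ| = 1:
n=2 → 2; n=3 → 4; n=4 → 6; n=5 → 8.
Total orbitals: 2 + 4 + 6 + 8 = 20.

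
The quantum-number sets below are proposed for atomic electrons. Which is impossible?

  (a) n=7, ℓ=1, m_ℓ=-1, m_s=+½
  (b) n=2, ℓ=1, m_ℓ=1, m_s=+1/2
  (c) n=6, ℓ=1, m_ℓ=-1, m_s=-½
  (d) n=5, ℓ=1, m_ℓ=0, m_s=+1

(d)

(d) has m_s = +1, but an electron's spin must be ±1/2.
The remaining sets (a), (b), (c) satisfy all four rules.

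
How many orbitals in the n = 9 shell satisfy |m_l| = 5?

Go through l = 0, …, 8 (the values permitted for n = 9).
Orbitals with |m_l| = 5, by l: l=5 → 2; l=6 → 2; l=7 → 2; l=8 → 2.
Total orbitals: 2 + 2 + 2 + 2 = 8.

8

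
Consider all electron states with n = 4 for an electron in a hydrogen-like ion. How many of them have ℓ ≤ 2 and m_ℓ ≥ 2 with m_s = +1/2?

Go through ℓ = 0, …, 3 (the values permitted for n = 4).
Contributions: ℓ=2 → 1.
Orbitals: 1. With m_s fixed to a single value there is one state per orbital, giving 1 state.

1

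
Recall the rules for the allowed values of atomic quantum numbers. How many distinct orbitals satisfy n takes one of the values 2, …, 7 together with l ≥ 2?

115

Per-shell orbital counts meeting the constraint:
n=3 → 5; n=4 → 12; n=5 → 21; n=6 → 32; n=7 → 45.
Total orbitals: 5 + 12 + 21 + 32 + 45 = 115.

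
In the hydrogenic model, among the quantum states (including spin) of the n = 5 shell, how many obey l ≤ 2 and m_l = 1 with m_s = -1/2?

Go through l = 0, …, 4 (the values permitted for n = 5).
Contributions: l=1 → 1; l=2 → 1.
Orbitals: 1 + 1 = 2. With m_s fixed to a single value there is one state per orbital, giving 2 states.

2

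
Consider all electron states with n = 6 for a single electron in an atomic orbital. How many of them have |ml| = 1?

20

Orbitals with |ml| = 1, by l: l=1 → 2; l=2 → 2; l=3 → 2; l=4 → 2; l=5 → 2.
Orbitals: 2 + 2 + 2 + 2 + 2 = 10. Each orbital carries two spin states, so 10 × 2 = 20 states.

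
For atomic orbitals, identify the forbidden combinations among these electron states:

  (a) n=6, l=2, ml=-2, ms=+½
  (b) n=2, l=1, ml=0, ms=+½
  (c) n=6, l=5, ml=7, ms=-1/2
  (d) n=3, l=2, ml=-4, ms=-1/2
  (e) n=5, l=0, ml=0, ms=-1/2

(c) has |ml| = 7 > l = 5, violating −l ≤ ml ≤ l.
(d) has |ml| = 4 > l = 2, violating −l ≤ ml ≤ l.
The remaining sets (a), (b), (e) satisfy all four rules.

(c) and (d)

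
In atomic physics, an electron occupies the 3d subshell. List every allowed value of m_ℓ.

The 3d subshell has ℓ = 2, and m_ℓ takes every integer from −ℓ to +ℓ. With ℓ = 2 that gives the 5 values -2, -1, 0, 1, 2.

-2, -1, 0, 1, 2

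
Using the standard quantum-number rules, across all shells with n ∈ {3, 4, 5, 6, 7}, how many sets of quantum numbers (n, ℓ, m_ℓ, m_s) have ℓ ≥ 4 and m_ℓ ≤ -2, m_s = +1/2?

22

Go shell by shell, enumerating (ℓ, m_ℓ) with ℓ ≥ 4 and m_ℓ ≤ -2:
n=5 → 3; n=6 → 7; n=7 → 12.
Orbitals: 3 + 7 + 12 = 22. With m_s fixed to +1/2 there is one state per orbital, so 22 states.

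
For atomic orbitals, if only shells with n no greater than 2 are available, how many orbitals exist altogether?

Total orbitals = 1² + 2² = 5.

5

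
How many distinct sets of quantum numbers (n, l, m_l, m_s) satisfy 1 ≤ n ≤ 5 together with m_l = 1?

For each n in the range, tally the orbitals obeying m_l = 1:
n=2 → 1; n=3 → 2; n=4 → 3; n=5 → 4.
Orbitals: 1 + 2 + 3 + 4 = 10. Including both spin states (m_s = ±1/2) gives 2 × 10 = 20 states.

20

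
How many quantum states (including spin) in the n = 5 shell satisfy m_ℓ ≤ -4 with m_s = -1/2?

1

The n = 5 shell has ℓ = 0 through 4; check each.
Orbitals with m_ℓ ≤ -4, by ℓ: ℓ=4 → 1.
Orbitals: 1. With m_s fixed to a single value there is one state per orbital, giving 1 state.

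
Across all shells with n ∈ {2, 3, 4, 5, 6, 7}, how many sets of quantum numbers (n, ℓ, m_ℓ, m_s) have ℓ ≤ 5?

Go shell by shell, enumerating (ℓ, m_ℓ) with ℓ ≤ 5:
n=2 → 4; n=3 → 9; n=4 → 16; n=5 → 25; n=6 → 36; n=7 → 36.
Orbitals: 4 + 9 + 16 + 25 + 36 + 36 = 126. Including both spin states (m_s = ±1/2) gives 2 × 126 = 252 states.

252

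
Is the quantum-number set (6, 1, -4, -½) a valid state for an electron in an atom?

Invalid

The magnetic quantum number must satisfy −l ≤ ml ≤ l. With l = 1, ml can only be -1, 0, 1, so ml = -4 is forbidden.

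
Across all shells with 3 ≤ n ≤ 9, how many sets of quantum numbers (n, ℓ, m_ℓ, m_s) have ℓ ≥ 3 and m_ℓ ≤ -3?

Treat each shell separately and count matching orbitals:
n=4 → 1; n=5 → 3; n=6 → 6; n=7 → 10; n=8 → 15; n=9 → 21.
Orbitals: 1 + 3 + 6 + 10 + 15 + 21 = 56. Including both spin states (m_s = ±1/2) gives 2 × 56 = 112 states.

112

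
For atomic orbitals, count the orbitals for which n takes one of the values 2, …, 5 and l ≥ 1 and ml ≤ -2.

10

Treat each shell separately and count matching orbitals:
n=3 → 1; n=4 → 3; n=5 → 6.
Total orbitals: 1 + 3 + 6 = 10.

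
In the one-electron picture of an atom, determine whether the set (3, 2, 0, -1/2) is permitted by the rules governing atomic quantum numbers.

n = 3 is a positive integer. l = 2 satisfies 0 ≤ l ≤ n−1 = 2. ml = 0 lies in the range −l … +l (here −2 … 2). ms = -1/2 is one of ±1/2.
All four constraints are satisfied.

Valid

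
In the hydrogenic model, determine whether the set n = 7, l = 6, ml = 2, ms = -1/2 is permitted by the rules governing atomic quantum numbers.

n = 7 is a positive integer. l = 6 satisfies 0 ≤ l ≤ n−1 = 6. ml = 2 lies in the range −l … +l (here −6 … 6). ms = -1/2 is one of ±1/2.
All four constraints are satisfied.

Yes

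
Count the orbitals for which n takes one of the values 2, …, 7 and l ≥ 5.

35

Count contributing orbitals for each principal shell:
n=6 → 11; n=7 → 24.
Total orbitals: 11 + 24 = 35.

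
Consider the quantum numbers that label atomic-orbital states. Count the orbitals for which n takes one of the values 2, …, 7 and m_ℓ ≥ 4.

Per-shell orbital counts meeting the constraint:
n=5 → 1; n=6 → 3; n=7 → 6.
Total orbitals: 1 + 3 + 6 = 10.

10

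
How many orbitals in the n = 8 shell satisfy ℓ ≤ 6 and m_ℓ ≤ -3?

For n = 8, ℓ ranges over 0 … 7.
The (ℓ, m_ℓ) pairs meeting ℓ ≤ 6 and m_ℓ ≤ -3 give: ℓ=3 → 1; ℓ=4 → 2; ℓ=5 → 3; ℓ=6 → 4.
Total orbitals: 1 + 2 + 3 + 4 = 10.

10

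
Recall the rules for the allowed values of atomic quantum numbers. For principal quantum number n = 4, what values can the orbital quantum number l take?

l is an integer with 0 ≤ l ≤ n−1, so for n = 4: l = 0, 1, 2, 3.

0, 1, 2, 3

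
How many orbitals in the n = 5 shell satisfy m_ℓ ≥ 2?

6

Go through ℓ = 0, …, 4 (the values permitted for n = 5).
Contributions: ℓ=2 → 1; ℓ=3 → 2; ℓ=4 → 3.
Total orbitals: 1 + 2 + 3 = 6.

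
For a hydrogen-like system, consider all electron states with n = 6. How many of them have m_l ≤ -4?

6

The n = 6 shell has l = 0 through 5; check each.
Contributions: l=4 → 1; l=5 → 2.
Orbitals: 1 + 2 = 3. Each orbital carries two spin states, so 3 × 2 = 6 states.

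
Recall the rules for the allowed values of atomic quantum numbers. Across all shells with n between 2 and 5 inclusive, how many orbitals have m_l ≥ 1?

20

For each n in the range, tally the orbitals obeying m_l ≥ 1:
n=2 → 1; n=3 → 3; n=4 → 6; n=5 → 10.
Total orbitals: 1 + 3 + 6 + 10 = 20.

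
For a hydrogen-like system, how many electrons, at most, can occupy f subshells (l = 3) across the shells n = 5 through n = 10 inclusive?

An f subshell (l = 3) exists for every n ≥ 4, so shells n = 5, 6, 7, 8, 9, 10 each contribute one — 6 subshells.
Since each f subshell holds 2(2·3+1) = 14 electrons, the total is 6 × 14 = 84.

84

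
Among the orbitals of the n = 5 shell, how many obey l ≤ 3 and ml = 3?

1

The n = 5 shell has l = 0 through 4; check each.
Per l-value: l=3 → 1.
Total orbitals: 1.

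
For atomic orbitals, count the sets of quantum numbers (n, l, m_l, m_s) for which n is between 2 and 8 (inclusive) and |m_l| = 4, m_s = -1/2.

Count contributing orbitals for each principal shell:
n=5 → 2; n=6 → 4; n=7 → 6; n=8 → 8.
Orbitals: 2 + 4 + 6 + 8 = 20. With m_s fixed to -1/2 there is one state per orbital, so 20 states.

20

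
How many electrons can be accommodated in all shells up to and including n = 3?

Total orbitals = 1² + 2² + 3² = 14. Doubling for spin gives 28 electrons.

28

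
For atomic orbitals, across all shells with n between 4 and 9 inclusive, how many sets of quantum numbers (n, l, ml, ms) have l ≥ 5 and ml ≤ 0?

Count contributing orbitals for each principal shell:
n=6 → 6; n=7 → 13; n=8 → 21; n=9 → 30.
Orbitals: 6 + 13 + 21 + 30 = 70. Including both spin states (ms = ±1/2) gives 2 × 70 = 140 states.

140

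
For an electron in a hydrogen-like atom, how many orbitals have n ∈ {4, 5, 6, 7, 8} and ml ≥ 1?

Count contributing orbitals for each principal shell:
n=4 → 6; n=5 → 10; n=6 → 15; n=7 → 21; n=8 → 28.
Total orbitals: 6 + 10 + 15 + 21 + 28 = 80.

80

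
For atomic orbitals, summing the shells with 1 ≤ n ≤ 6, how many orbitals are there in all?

Shell n has n² orbitals: 1²=1 + 2²=4 + 3²=9 + 4²=16 + 5²=25 + 6²=36 = 91 orbitals.

91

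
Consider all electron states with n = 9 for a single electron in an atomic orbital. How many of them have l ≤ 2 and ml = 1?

4

Go through l = 0, …, 8 (the values permitted for n = 9).
The (l, ml) pairs meeting l ≤ 2 and ml = 1 give: l=1 → 1; l=2 → 1.
Orbitals: 1 + 1 = 2. Each orbital carries two spin states, so 2 × 2 = 4 states.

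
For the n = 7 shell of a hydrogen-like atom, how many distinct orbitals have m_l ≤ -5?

Orbitals with m_l ≤ -5, by l: l=5 → 1; l=6 → 2.
Total orbitals: 1 + 2 = 3.

3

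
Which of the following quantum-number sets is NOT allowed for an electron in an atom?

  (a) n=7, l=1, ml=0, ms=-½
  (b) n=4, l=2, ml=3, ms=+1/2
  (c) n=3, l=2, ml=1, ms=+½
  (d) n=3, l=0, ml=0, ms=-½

(b) has |ml| = 3 > l = 2, violating −l ≤ ml ≤ l.
The remaining sets (a), (c), (d) satisfy all four rules.

(b)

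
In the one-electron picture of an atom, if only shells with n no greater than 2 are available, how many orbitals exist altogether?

5

Total orbitals = 1² + 2² = 5.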